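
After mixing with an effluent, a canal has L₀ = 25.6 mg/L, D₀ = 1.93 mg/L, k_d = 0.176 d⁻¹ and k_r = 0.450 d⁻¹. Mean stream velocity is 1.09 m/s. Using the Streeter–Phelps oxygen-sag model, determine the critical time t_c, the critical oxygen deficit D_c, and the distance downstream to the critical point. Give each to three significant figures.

At the critical point dD/dt = 0, so k_d L₀ e^(−k_d t) = k_r D. Substituting D(t) from the Streeter–Phelps equation and solving for t gives
t_c = ln[(k_r/k_d)(1 − D₀(k_r−k_d)/(k_d L₀))] / (k_r−k_d).
Here k_r−k_d = 0.2740 d⁻¹ and 1 − D₀(k_r−k_d)/(k_d L₀) = 1 − 1.93×0.2740/(0.176×25.6) = 0.8826, so
t_c = ln(2.557 × 0.8826) / 0.2740 = 0.8139 / 0.2740 = 2.970 d.
D_c = (k_d/k_r) L₀ e^(−k_d t_c) = (0.176/0.450) × 25.6 × e^(−0.176×2.970) = 0.3911 × 25.6 × 0.5929 = 5.936 mg/L.
x_c = v t_c = 1.09 m/s × 2.970 d × 86400 s/d = 279700 m ≈ 280 km.

t_c ≈ 2.97 d; D_c ≈ 5.94 mg/L; x_c ≈ 280 km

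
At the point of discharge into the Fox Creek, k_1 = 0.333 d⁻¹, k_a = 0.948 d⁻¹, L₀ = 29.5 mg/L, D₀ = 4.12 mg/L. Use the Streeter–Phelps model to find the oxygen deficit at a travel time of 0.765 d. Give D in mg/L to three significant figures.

k_1 L₀/(k_a−k_1) = 0.333×29.5/(0.948−0.333) = 9.824/0.6150 = 15.97 mg/L.
e^(−k_1 t) = e^(−0.333×0.7650) = 0.7751; e^(−k_a t) = e^(−0.948×0.7650) = 0.4842.
D = 15.97 × (0.7751 − 0.4842) + 4.12 × 0.4842 = 4.647 + 1.995 = 6.642 mg/L.

D ≈ 6.64 mg/L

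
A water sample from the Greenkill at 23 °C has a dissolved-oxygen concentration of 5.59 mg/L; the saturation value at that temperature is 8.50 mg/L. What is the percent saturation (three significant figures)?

65.8 % saturation

% saturation = C/C_s × 100 = 5.59/8.50 × 100 = 65.8 %.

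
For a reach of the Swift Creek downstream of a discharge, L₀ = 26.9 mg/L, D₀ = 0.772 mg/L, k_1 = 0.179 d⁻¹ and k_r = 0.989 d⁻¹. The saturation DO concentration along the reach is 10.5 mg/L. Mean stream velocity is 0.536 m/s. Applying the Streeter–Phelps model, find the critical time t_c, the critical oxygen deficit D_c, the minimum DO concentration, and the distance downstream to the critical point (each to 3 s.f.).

t_c ≈ 1.94 d; D_c ≈ 3.44 mg/L; min DO ≈ 7.06 mg/L; x_c ≈ 89.8 km

t_c = [1/(k_r−k_1)] ln[(k_r/k_1)(1 − D₀(k_r−k_1)/(k_1 L₀))]
= [1/(0.989−0.179)] ln[(0.989/0.179)(1 − 0.772×0.8100/(0.179×26.9))]
= (1/0.8100) ln[5.525 × 0.8701] = 1.235 × ln(4.808) = 1.235 × 1.570 = 1.939 d.
L(t_c) = L₀ e^(−k_1 t_c) = 26.9 × 0.7068 = 19.01 mg/L, and at the critical point k_r D_c = k_1 L, so D_c = (0.179/0.989) × 19.01 = 3.441 mg/L.
Minimum DO = C_s − D_c = 10.5 − 3.441 = 7.059 mg/L.
x_c = v t_c = 0.536 m/s × 1.939 d × 86400 s/d = 89770 m ≈ 89.8 km.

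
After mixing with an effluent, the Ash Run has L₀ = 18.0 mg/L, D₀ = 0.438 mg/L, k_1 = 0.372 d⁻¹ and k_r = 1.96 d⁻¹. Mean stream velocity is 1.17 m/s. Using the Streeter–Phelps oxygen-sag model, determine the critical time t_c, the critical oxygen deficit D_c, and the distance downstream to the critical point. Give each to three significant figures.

t_c = [1/(k_r−k_1)] ln[(k_r/k_1)(1 − D₀(k_r−k_1)/(k_1 L₀))]
= [1/(1.96−0.372)] ln[(1.96/0.372)(1 − 0.438×1.588/(0.372×18.0))]
= (1/1.588) ln[5.269 × 0.8961] = 0.6297 × ln(4.722) = 0.6297 × 1.552 = 0.9774 d.
D_c = (k_1/k_r) L₀ e^(−k_1 t_c) = (0.372/1.96) × 18.0 × e^(−0.372×0.9774) = 0.1898 × 18.0 × 0.6952 = 2.375 mg/L.
x_c = v t_c = 1.17 m/s × 0.9774 d × 86400 s/d = 98800 m ≈ 98.8 km.

t_c ≈ 0.977 d; D_c ≈ 2.37 mg/L; x_c ≈ 98.8 km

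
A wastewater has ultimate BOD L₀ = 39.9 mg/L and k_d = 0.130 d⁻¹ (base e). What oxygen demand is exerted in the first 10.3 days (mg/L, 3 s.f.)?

y ≈ 29.4 mg/L

y_t = L₀(1 − e^(−k_d t)) = 39.9 × (1 − e^(−0.130×10.3))
= 39.9 × (1 − 0.2621) = 39.9 × 0.7379 = 29.44 mg/L.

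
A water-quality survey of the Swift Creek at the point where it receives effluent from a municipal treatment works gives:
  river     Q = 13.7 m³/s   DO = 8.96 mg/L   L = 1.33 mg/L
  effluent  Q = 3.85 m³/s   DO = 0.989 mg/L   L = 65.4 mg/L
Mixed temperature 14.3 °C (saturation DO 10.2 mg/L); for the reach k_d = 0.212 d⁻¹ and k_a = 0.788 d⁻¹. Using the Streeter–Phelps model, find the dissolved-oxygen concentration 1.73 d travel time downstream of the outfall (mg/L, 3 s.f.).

DO ≈ 6.96 mg/L

Mixed DO = (13.7×8.96 + 3.85×0.989)/(13.7+3.85) = 126.6/17.55 = 7.211 mg/L.
Mixed L₀ = (13.7×1.33 + 3.85×65.4)/(17.55) = 270.0/17.55 = 15.39 mg/L.
Initial deficit D₀ = C_s − DO₀ = 10.2 − 7.211 = 2.989 mg/L.
D(1.73) = [0.212×15.39/(0.788−0.212)](e^(−0.212×1.73) − e^(−0.788×1.73)) + 2.989 e^(−0.788×1.73)
= 5.663 × (0.6930 − 0.2558) + 2.989 × 0.2558 = 3.240 mg/L.
DO = 10.2 − 3.240 = 6.960 mg/L.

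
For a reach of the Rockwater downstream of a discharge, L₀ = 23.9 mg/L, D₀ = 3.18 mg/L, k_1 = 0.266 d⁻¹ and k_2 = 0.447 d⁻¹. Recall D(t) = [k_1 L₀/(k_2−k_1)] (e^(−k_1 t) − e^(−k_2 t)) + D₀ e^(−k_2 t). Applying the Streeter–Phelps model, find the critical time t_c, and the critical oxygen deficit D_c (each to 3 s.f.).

At the critical point dD/dt = 0, so k_1 L₀ e^(−k_1 t) = k_2 D. Substituting D(t) from the Streeter–Phelps equation and solving for t gives
t_c = ln[(k_2/k_1)(1 − D₀(k_2−k_1)/(k_1 L₀))] / (k_2−k_1).
Here k_2−k_1 = 0.1810 d⁻¹ and 1 − D₀(k_2−k_1)/(k_1 L₀) = 1 − 3.18×0.1810/(0.266×23.9) = 0.9095, so
t_c = ln(1.680 × 0.9095) / 0.1810 = 0.4242 / 0.1810 = 2.343 d.
L(t_c) = L₀ e^(−k_1 t_c) = 23.9 × 0.5361 = 12.81 mg/L, and at the critical point k_2 D_c = k_1 L, so D_c = (0.266/0.447) × 12.81 = 7.625 mg/L.

t_c ≈ 2.34 d; D_c ≈ 7.63 mg/L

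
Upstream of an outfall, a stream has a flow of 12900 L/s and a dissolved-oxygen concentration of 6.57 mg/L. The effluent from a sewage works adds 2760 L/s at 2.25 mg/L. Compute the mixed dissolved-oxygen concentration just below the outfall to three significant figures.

Flow-weighted mixing: C = (Q_r C_r + Q_w C_w)/(Q_r + Q_w)
= (12900×6.57 + 2760×2.25)/(12900 + 2760) = 90960/15660 = 5.809 mg/L.

5.81 mg/L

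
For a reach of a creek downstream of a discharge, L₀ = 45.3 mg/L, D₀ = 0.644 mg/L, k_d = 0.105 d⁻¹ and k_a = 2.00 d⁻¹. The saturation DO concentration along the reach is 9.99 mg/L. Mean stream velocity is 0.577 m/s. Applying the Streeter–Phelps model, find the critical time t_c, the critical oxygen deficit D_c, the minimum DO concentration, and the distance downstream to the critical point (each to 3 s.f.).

t_c = [1/(k_a−k_d)] ln[(k_a/k_d)(1 − D₀(k_a−k_d)/(k_d L₀))]
= [1/(2.00−0.105)] ln[(2.00/0.105)(1 − 0.644×1.895/(0.105×45.3))]
= (1/1.895) ln[19.05 × 0.7434] = 0.5277 × ln(14.16) = 0.5277 × 2.650 = 1.399 d.
D_c = (k_d/k_a) L₀ e^(−k_d t_c) = (0.105/2.00) × 45.3 × e^(−0.105×1.399) = 0.05250 × 45.3 × 0.8634 = 2.053 mg/L.
Minimum DO = C_s − D_c = 9.99 − 2.053 = 7.937 mg/L.
x_c = v t_c = 0.577 m/s × 1.399 d × 86400 s/d = 69730 m ≈ 69.7 km.

t_c ≈ 1.40 d; D_c ≈ 2.05 mg/L; min DO ≈ 7.94 mg/L; x_c ≈ 69.7 km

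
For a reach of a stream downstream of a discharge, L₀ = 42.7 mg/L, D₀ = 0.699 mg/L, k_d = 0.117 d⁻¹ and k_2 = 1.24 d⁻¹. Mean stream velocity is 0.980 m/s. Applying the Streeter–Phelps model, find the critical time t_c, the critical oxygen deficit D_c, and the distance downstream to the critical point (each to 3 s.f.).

t_c ≈ 1.95 d; D_c ≈ 3.21 mg/L; x_c ≈ 165 km

With k_2/k_d = 10.60 and 1 − D₀(k_2−k_d)/(k_d L₀) = 0.8429,
t_c = ln(10.60 × 0.8429) / (1.24 − 0.117) = ln(8.933) / 1.123 = 2.190/1.123 = 1.950 d.
L(t_c) = L₀ e^(−k_d t_c) = 42.7 × 0.7960 = 33.99 mg/L, and at the critical point k_2 D_c = k_d L, so D_c = (0.117/1.24) × 33.99 = 3.207 mg/L.
x_c = v t_c = 0.980 m/s × 1.950 d × 86400 s/d = 165100 m ≈ 165 km.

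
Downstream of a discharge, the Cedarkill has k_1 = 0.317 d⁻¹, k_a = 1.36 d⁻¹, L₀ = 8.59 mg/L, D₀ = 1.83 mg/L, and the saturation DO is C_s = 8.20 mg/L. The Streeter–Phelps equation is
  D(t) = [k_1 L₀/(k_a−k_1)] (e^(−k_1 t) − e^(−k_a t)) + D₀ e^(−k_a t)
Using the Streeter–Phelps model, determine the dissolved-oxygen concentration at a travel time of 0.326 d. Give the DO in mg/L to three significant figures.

DO ≈ 6.35 mg/L

k_1 L₀/(k_a−k_1) = 0.317×8.59/(1.36−0.317) = 2.723/1.043 = 2.611 mg/L.
e^(−k_1 t) = e^(−0.317×0.3260) = 0.9018; e^(−k_a t) = e^(−1.36×0.3260) = 0.6419.
D = 2.611 × (0.9018 − 0.6419) + 1.83 × 0.6419 = 0.6786 + 1.175 = 1.853 mg/L.
DO = C_s − D = 8.20 − 1.853 = 6.347 mg/L.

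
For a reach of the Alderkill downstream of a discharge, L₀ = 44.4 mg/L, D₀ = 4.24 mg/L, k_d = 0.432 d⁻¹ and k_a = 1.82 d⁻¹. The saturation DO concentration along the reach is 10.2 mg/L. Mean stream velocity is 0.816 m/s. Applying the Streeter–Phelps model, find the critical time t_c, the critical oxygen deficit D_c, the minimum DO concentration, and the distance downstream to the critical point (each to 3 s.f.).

With k_a/k_d = 4.213 and 1 − D₀(k_a−k_d)/(k_d L₀) = 0.6932,
t_c = ln(4.213 × 0.6932) / (1.82 − 0.432) = ln(2.920) / 1.388 = 1.072/1.388 = 0.7721 d.
L(t_c) = L₀ e^(−k_d t_c) = 44.4 × 0.7164 = 31.81 mg/L, and at the critical point k_a D_c = k_d L, so D_c = (0.432/1.82) × 31.81 = 7.550 mg/L.
Minimum DO = C_s − D_c = 10.2 − 7.550 = 2.650 mg/L.
x_c = v t_c = 0.816 m/s × 0.7721 d × 86400 s/d = 54440 m ≈ 54.4 km.

t_c ≈ 0.772 d; D_c ≈ 7.55 mg/L; min DO ≈ 2.65 mg/L; x_c ≈ 54.4 km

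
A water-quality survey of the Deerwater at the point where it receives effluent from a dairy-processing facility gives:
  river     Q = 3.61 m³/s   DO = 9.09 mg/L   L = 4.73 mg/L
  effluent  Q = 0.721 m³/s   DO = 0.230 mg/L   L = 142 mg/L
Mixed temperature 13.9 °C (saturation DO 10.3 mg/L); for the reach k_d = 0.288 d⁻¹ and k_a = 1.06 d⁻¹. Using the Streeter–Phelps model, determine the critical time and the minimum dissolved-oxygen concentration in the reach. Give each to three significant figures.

Mixed DO = (3.61×9.09 + 0.721×0.230)/(3.61+0.721) = 32.98/4.331 = 7.615 mg/L.
Mixed L₀ = (3.61×4.73 + 0.721×142)/(4.331) = 119.5/4.331 = 27.58 mg/L.
Initial deficit D₀ = C_s − DO₀ = 10.3 − 7.615 = 2.685 mg/L.
t_c = (1/0.7720) ln[(1.06/0.288)(1 − 2.685×0.7720/(0.288×27.58))] = 1.295 × ln(2.720) = 1.296 d.
D_c = (0.288/1.06) × 27.58 × e^(−0.288×1.296) = 0.2717 × 27.58 × 0.6884 = 5.159 mg/L.
Minimum DO = 10.3 − 5.159 = 5.141 mg/L.

t_c ≈ 1.30 d; minimum DO ≈ 5.14 mg/L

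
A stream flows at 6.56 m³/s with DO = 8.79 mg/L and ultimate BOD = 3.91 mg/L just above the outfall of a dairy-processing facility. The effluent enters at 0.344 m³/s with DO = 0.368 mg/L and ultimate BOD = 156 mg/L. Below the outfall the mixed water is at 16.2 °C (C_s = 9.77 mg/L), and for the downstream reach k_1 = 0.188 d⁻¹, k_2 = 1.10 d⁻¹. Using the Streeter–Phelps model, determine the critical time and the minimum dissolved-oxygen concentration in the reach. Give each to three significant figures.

t_c ≈ 0.957 d; minimum DO ≈ 8.13 mg/L

Mixed DO = (6.56×8.79 + 0.344×0.368)/(6.56+0.344) = 57.79/6.904 = 8.370 mg/L.
Mixed L₀ = (6.56×3.91 + 0.344×156)/(6.904) = 79.31/6.904 = 11.49 mg/L.
Initial deficit D₀ = C_s − DO₀ = 9.77 − 8.370 = 1.400 mg/L.
t_c = (1/0.9120) ln[(1.10/0.188)(1 − 1.400×0.9120/(0.188×11.49))] = 1.096 × ln(2.393) = 0.9567 d.
D_c = (0.188/1.10) × 11.49 × e^(−0.188×0.9567) = 0.1709 × 11.49 × 0.8354 = 1.640 mg/L.
Minimum DO = 9.77 − 1.640 = 8.130 mg/L.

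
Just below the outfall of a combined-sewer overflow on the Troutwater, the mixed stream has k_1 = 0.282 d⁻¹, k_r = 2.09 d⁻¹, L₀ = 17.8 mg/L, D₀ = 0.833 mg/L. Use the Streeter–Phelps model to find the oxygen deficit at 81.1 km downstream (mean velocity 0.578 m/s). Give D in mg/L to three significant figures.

D ≈ 1.69 mg/L

Travel time t = x/v = 81.1 km / (0.578 m/s) = 81100 m / 0.578 m/s = 140300 s = 1.624 d.
k_1 L₀/(k_r−k_1) = 0.282×17.8/(2.09−0.282) = 5.020/1.808 = 2.776 mg/L.
e^(−k_1 t) = e^(−0.282×1.624) = 0.6326; e^(−k_r t) = e^(−2.09×1.624) = 0.03357.
D = 2.776 × (0.6326 − 0.03357) + 0.833 × 0.03357 = 1.663 + 0.02796 = 1.691 mg/L.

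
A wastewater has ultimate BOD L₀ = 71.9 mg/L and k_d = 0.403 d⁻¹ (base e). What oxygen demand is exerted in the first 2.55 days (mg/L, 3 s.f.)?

y_t = L₀(1 − e^(−k_d t)) = 71.9 × (1 − e^(−0.403×2.55))
= 71.9 × (1 − 0.3578) = 71.9 × 0.6422 = 46.17 mg/L.

y ≈ 46.2 mg/L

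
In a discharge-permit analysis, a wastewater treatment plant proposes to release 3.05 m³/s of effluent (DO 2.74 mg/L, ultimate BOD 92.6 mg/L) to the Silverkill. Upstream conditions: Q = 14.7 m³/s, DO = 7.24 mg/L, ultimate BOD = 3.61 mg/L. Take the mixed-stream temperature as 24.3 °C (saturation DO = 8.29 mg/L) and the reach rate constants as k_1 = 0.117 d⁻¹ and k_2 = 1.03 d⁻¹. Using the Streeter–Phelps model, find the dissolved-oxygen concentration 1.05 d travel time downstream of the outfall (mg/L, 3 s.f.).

DO ≈ 6.35 mg/L

Mixed DO = (14.7×7.24 + 3.05×2.74)/(14.7+3.05) = 114.8/17.75 = 6.467 mg/L.
Mixed L₀ = (14.7×3.61 + 3.05×92.6)/(17.75) = 335.5/17.75 = 18.90 mg/L.
Initial deficit D₀ = C_s − DO₀ = 8.29 − 6.467 = 1.823 mg/L.
D(1.05) = [0.117×18.90/(1.03−0.117)](e^(−0.117×1.05) − e^(−1.03×1.05)) + 1.823 e^(−1.03×1.05)
= 2.422 × (0.8844 − 0.3391) + 1.823 × 0.3391 = 1.939 mg/L.
DO = 8.29 − 1.939 = 6.351 mg/L.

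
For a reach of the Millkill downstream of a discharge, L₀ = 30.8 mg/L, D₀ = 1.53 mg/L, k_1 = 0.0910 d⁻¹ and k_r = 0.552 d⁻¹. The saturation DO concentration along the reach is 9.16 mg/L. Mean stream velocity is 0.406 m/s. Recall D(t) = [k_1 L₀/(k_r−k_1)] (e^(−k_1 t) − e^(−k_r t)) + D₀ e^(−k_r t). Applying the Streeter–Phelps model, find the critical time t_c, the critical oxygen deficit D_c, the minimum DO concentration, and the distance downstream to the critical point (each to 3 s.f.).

With k_r/k_1 = 6.066 and 1 − D₀(k_r−k_1)/(k_1 L₀) = 0.7483,
t_c = ln(6.066 × 0.7483) / (0.552 − 0.0910) = ln(4.539) / 0.4610 = 1.513/0.4610 = 3.282 d.
L(t_c) = L₀ e^(−k_1 t_c) = 30.8 × 0.7418 = 22.85 mg/L, and at the critical point k_r D_c = k_1 L, so D_c = (0.0910/0.552) × 22.85 = 3.767 mg/L.
Minimum DO = C_s − D_c = 9.16 − 3.767 = 5.393 mg/L.
x_c = v t_c = 0.406 m/s × 3.282 d × 86400 s/d = 115100 m ≈ 115 km.

t_c ≈ 3.28 d; D_c ≈ 3.77 mg/L; min DO ≈ 5.39 mg/L; x_c ≈ 115 km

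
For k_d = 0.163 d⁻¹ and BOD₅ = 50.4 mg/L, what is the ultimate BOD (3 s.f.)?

L₀ ≈ 90.4 mg/L

BOD₅ = L₀(1 − e^(−5k_d)) ⇒ L₀ = BOD₅ / (1 − e^(−5×0.163))
= 50.4 / (1 − 0.4426) = 50.4 / 0.5574 = 90.43 mg/L.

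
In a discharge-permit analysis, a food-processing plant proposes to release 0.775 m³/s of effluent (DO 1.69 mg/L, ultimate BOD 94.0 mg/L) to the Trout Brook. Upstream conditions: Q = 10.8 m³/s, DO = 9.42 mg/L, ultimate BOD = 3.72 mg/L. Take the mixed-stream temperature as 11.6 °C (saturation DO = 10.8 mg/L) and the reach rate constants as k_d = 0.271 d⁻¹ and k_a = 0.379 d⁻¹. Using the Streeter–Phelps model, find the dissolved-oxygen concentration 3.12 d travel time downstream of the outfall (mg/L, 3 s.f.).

Mixed DO = (10.8×9.42 + 0.775×1.69)/(10.8+0.775) = 103.0/11.58 = 8.902 mg/L.
Mixed L₀ = (10.8×3.72 + 0.775×94.0)/(11.58) = 113.0/11.58 = 9.765 mg/L.
Initial deficit D₀ = C_s − DO₀ = 10.8 − 8.902 = 1.898 mg/L.
D(3.12) = [0.271×9.765/(0.379−0.271)](e^(−0.271×3.12) − e^(−0.379×3.12)) + 1.898 e^(−0.379×3.12)
= 24.50 × (0.4293 − 0.3065) + 1.898 × 0.3065 = 3.591 mg/L.
DO = 10.8 − 3.591 = 7.209 mg/L.

DO ≈ 7.21 mg/L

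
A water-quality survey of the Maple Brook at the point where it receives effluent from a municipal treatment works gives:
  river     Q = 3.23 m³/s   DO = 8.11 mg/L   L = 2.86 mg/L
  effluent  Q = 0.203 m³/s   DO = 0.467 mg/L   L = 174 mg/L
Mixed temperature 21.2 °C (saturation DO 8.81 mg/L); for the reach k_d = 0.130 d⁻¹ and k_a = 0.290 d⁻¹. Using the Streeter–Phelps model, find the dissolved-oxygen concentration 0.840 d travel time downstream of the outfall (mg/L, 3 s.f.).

Mixed DO = (3.23×8.11 + 0.203×0.467)/(3.23+0.203) = 26.29/3.433 = 7.658 mg/L.
Mixed L₀ = (3.23×2.86 + 0.203×174)/(3.433) = 44.56/3.433 = 12.98 mg/L.
Initial deficit D₀ = C_s − DO₀ = 8.81 − 7.658 = 1.152 mg/L.
D(0.840) = [0.130×12.98/(0.290−0.130)](e^(−0.130×0.840) − e^(−0.290×0.840)) + 1.152 e^(−0.290×0.840)
= 10.55 × (0.8966 − 0.7838) + 1.152 × 0.7838 = 2.092 mg/L.
DO = 8.81 − 2.092 = 6.718 mg/L.

DO ≈ 6.72 mg/L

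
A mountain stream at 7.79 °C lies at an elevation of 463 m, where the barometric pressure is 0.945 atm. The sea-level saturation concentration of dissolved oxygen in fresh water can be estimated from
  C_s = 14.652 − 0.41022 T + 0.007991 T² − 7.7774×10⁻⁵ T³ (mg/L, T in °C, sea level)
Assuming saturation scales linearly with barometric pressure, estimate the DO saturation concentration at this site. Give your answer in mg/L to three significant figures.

C_s ≈ 11.2 mg/L

At sea level: C_s = 14.652 − 0.41022×7.79 + 0.007991×7.79² − 7.7774×10⁻⁵×7.79³ = 11.90 mg/L.
Pressure correction: C_s' = 11.90 × 0.945 = 11.25 mg/L.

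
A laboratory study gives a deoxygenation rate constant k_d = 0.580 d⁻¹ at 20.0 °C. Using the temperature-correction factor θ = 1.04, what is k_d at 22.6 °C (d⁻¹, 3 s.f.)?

k_d ≈ 0.642 d⁻¹

k_d(T₂) = k_d(T₁) · θ^(T₂−T₁) = 0.580 × 1.04^(22.6−20.0)
= 0.580 × 1.04^2.60 = 0.580 × 1.107 = 0.6423 d⁻¹.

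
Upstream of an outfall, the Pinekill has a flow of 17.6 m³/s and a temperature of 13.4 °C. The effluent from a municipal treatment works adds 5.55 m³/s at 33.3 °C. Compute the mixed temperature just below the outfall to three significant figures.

18.2 °C

Flow-weighted mixing: C = (Q_r C_r + Q_w C_w)/(Q_r + Q_w)
= (17.6×13.4 + 5.55×33.3)/(17.6 + 5.55) = 420.7/23.15 = 18.17 °C.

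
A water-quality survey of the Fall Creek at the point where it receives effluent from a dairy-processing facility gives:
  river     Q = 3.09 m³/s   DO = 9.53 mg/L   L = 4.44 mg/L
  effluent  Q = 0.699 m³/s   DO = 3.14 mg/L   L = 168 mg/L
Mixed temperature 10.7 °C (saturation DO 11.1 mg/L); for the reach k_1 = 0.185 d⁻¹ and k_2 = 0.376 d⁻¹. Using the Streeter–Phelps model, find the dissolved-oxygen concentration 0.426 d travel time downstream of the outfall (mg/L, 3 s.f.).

DO ≈ 6.34 mg/L

Mixed DO = (3.09×9.53 + 0.699×3.14)/(3.09+0.699) = 31.64/3.789 = 8.351 mg/L.
Mixed L₀ = (3.09×4.44 + 0.699×168)/(3.789) = 131.2/3.789 = 34.61 mg/L.
Initial deficit D₀ = C_s − DO₀ = 11.1 − 8.351 = 2.749 mg/L.
D(0.426) = [0.185×34.61/(0.376−0.185)](e^(−0.185×0.426) − e^(−0.376×0.426)) + 2.749 e^(−0.376×0.426)
= 33.53 × (0.9242 − 0.8520) + 2.749 × 0.8520 = 4.763 mg/L.
DO = 11.1 − 4.763 = 6.337 mg/L.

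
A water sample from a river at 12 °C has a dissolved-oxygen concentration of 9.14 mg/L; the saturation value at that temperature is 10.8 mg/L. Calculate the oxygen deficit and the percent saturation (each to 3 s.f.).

D ≈ 1.66 mg/L; 84.6 % saturation

D = C_s − C = 10.8 − 9.14 = 1.66 mg/L.
% saturation = 9.14/10.8 × 100 = 84.6 %.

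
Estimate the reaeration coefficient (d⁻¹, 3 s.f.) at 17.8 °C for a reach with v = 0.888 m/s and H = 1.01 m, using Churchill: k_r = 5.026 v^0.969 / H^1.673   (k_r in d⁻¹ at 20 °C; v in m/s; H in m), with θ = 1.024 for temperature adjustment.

k_r ≈ 4.18 d⁻¹

k_r(20) = 5.026 × 0.888^0.969 / 1.01^1.673 = 5.026 × 0.8913 / 1.017 = 4.406 d⁻¹.
k_r(17.8) = 4.406 × 1.024^(17.8−20) = 4.406 × 0.9492 = 4.182 d⁻¹.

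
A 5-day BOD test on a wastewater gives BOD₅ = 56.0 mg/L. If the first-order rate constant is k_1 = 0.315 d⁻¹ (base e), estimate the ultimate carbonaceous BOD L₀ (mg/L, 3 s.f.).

L₀ ≈ 70.6 mg/L

BOD₅ = L₀(1 − e^(−5k_1)) ⇒ L₀ = BOD₅ / (1 − e^(−5×0.315))
= 56.0 / (1 − 0.2070) = 56.0 / 0.7930 = 70.62 mg/L.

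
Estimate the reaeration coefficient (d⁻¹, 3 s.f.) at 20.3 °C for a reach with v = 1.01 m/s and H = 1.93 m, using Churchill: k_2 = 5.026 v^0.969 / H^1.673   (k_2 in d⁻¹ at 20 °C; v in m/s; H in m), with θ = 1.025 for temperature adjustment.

k_2 ≈ 1.70 d⁻¹

k_2(20) = 5.026 × 1.01^0.969 / 1.93^1.673 = 5.026 × 1.010 / 3.004 = 1.689 d⁻¹.
k_2(20.3) = 1.689 × 1.025^(20.3−20) = 1.689 × 1.007 = 1.702 d⁻¹.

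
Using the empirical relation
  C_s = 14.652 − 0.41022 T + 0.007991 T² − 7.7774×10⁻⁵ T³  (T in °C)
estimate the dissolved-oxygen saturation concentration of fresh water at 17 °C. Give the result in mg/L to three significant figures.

C_s ≈ 9.61 mg/L

C_s = 14.652 − 0.41022×17 + 0.007991×17² − 7.7774×10⁻⁵×17³ = 9.606 mg/L.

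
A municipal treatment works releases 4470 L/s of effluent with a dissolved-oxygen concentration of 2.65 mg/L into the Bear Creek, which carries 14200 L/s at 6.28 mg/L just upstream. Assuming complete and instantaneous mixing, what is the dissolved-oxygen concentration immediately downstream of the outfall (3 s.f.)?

Flow-weighted mixing: C = (Q_r C_r + Q_w C_w)/(Q_r + Q_w)
= (14200×6.28 + 4470×2.65)/(14200 + 4470) = 101000/18670 = 5.411 mg/L.

5.41 mg/L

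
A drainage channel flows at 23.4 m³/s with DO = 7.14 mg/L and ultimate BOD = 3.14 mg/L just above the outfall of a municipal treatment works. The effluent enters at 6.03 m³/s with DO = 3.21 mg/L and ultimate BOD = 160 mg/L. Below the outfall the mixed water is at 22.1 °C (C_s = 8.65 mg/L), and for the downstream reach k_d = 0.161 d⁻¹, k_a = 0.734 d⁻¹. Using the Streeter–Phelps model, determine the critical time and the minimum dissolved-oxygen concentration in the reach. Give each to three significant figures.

t_c ≈ 2.18 d; minimum DO ≈ 3.21 mg/L

Mixed DO = (23.4×7.14 + 6.03×3.21)/(23.4+6.03) = 186.4/29.43 = 6.335 mg/L.
Mixed L₀ = (23.4×3.14 + 6.03×160)/(29.43) = 1038/29.43 = 35.28 mg/L.
Initial deficit D₀ = C_s − DO₀ = 8.65 − 6.335 = 2.315 mg/L.
t_c = (1/0.5730) ln[(0.734/0.161)(1 − 2.315×0.5730/(0.161×35.28))] = 1.745 × ln(3.494) = 2.183 d.
D_c = (0.161/0.734) × 35.28 × e^(−0.161×2.183) = 0.2193 × 35.28 × 0.7036 = 5.445 mg/L.
Minimum DO = 8.65 − 5.445 = 3.205 mg/L.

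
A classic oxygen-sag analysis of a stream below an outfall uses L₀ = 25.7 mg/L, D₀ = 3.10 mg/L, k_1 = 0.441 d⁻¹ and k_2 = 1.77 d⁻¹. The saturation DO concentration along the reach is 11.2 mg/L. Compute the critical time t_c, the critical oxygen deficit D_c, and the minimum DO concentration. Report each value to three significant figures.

t_c ≈ 0.706 d; D_c ≈ 4.69 mg/L; min DO ≈ 6.51 mg/L

With k_2/k_1 = 4.014 and 1 − D₀(k_2−k_1)/(k_1 L₀) = 0.6365,
t_c = ln(4.014 × 0.6365) / (1.77 − 0.441) = ln(2.555) / 1.329 = 0.9379/1.329 = 0.7057 d.
D_c = (k_1/k_2) L₀ e^(−k_1 t_c) = (0.441/1.77) × 25.7 × e^(−0.441×0.7057) = 0.2492 × 25.7 × 0.7326 = 4.691 mg/L.
Minimum DO = C_s − D_c = 11.2 − 4.691 = 6.509 mg/L.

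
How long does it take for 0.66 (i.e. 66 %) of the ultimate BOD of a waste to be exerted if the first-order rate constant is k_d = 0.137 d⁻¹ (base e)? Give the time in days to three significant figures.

t ≈ 7.87 d

y/L₀ = 1 − e^(−k_d t) = 0.66 ⇒ e^(−k_d t) = 0.340
t = −ln(0.340) / 0.137 = 1.079 / 0.137 = 7.875 d.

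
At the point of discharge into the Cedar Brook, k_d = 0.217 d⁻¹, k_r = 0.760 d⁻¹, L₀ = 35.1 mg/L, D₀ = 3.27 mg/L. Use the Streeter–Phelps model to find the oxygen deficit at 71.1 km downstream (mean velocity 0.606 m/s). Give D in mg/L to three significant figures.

D ≈ 6.61 mg/L

Travel time t = x/v = 71.1 km / (0.606 m/s) = 71100 m / 0.606 m/s = 117300 s = 1.358 d.
k_d L₀/(k_r−k_d) = 0.217×35.1/(0.760−0.217) = 7.617/0.5430 = 14.03 mg/L.
e^(−k_d t) = e^(−0.217×1.358) = 0.7448; e^(−k_r t) = e^(−0.760×1.358) = 0.3563.
D = 14.03 × (0.7448 − 0.3563) + 3.27 × 0.3563 = 5.449 + 1.165 = 6.614 mg/L.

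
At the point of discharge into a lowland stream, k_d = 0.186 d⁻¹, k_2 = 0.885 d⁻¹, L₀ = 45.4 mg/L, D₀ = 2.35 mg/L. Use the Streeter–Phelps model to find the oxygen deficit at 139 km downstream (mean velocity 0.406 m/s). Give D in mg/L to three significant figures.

D ≈ 5.49 mg/L

Travel time t = x/v = 139 km / (0.406 m/s) = 139000 m / 0.406 m/s = 342400 s = 3.963 d.
k_d L₀/(k_2−k_d) = 0.186×45.4/(0.885−0.186) = 8.444/0.6990 = 12.08 mg/L.
e^(−k_d t) = e^(−0.186×3.963) = 0.4785; e^(−k_2 t) = e^(−0.885×3.963) = 0.02999.
D = 12.08 × (0.4785 − 0.02999) + 2.35 × 0.02999 = 5.419 + 0.07048 = 5.489 mg/L.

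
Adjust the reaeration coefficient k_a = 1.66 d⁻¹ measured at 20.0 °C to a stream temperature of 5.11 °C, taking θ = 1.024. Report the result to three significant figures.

k_a ≈ 1.17 d⁻¹

k_a(T₂) = k_a(T₁) · θ^(T₂−T₁) = 1.66 × 1.024^(5.11−20.0)
= 1.66 × 1.024^-14.9 = 1.66 × 0.7025 = 1.166 d⁻¹.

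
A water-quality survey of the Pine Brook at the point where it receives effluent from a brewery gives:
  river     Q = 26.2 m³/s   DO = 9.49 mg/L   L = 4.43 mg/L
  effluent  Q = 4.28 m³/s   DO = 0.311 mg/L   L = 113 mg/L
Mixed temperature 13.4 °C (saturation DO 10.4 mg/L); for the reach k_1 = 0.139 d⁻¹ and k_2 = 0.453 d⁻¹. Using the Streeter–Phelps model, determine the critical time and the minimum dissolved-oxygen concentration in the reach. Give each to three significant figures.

t_c ≈ 2.84 d; minimum DO ≈ 6.33 mg/L

Mixed DO = (26.2×9.49 + 4.28×0.311)/(26.2+4.28) = 250.0/30.48 = 8.201 mg/L.
Mixed L₀ = (26.2×4.43 + 4.28×113)/(30.48) = 599.7/30.48 = 19.68 mg/L.
Initial deficit D₀ = C_s − DO₀ = 10.4 − 8.201 = 2.199 mg/L.
t_c = (1/0.3140) ln[(0.453/0.139)(1 − 2.199×0.3140/(0.139×19.68))] = 3.185 × ln(2.436) = 2.836 d.
D_c = (0.139/0.453) × 19.68 × e^(−0.139×2.836) = 0.3068 × 19.68 × 0.6742 = 4.071 mg/L.
Minimum DO = 10.4 − 4.071 = 6.329 mg/L.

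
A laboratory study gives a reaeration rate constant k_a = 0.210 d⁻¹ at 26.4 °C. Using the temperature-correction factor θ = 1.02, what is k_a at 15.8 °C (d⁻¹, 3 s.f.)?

k_a(T₂) = k_a(T₁) · θ^(T₂−T₁) = 0.210 × 1.02^(15.8−26.4)
= 0.210 × 1.02^-10.6 = 0.210 × 0.8107 = 0.1702 d⁻¹.

k_a ≈ 0.170 d⁻¹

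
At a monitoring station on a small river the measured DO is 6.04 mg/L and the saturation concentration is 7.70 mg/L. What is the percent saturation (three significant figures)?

78.4 % saturation

% saturation = C/C_s × 100 = 6.04/7.70 × 100 = 78.4 %.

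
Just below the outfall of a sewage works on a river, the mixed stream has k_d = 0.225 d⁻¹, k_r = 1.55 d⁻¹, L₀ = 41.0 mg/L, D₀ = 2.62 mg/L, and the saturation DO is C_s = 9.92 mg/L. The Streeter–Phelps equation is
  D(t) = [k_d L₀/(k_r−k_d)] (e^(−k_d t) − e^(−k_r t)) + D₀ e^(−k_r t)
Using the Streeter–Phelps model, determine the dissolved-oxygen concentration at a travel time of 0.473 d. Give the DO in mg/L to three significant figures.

k_d L₀/(k_r−k_d) = 0.225×41.0/(1.55−0.225) = 9.225/1.325 = 6.962 mg/L.
e^(−k_d t) = e^(−0.225×0.4730) = 0.8990; e^(−k_r t) = e^(−1.55×0.4730) = 0.4804.
D = 6.962 × (0.8990 − 0.4804) + 2.62 × 0.4804 = 2.915 + 1.259 = 4.173 mg/L.
DO = C_s − D = 9.92 − 4.173 = 5.747 mg/L.

DO ≈ 5.75 mg/L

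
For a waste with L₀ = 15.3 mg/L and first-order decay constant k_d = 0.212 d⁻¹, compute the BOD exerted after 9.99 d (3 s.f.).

y_t = L₀(1 − e^(−k_d t)) = 15.3 × (1 − e^(−0.212×9.99))
= 15.3 × (1 − 0.1203) = 15.3 × 0.8797 = 13.46 mg/L.

y ≈ 13.5 mg/L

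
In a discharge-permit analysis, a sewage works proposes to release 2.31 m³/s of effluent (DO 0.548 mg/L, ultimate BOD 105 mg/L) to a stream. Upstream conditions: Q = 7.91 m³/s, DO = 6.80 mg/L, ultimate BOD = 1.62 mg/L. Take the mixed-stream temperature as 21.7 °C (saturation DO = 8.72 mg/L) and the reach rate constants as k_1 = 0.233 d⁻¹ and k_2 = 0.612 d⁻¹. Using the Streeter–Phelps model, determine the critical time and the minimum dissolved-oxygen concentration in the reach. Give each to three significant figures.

Mixed DO = (7.91×6.80 + 2.31×0.548)/(7.91+2.31) = 55.05/10.22 = 5.387 mg/L.
Mixed L₀ = (7.91×1.62 + 2.31×105)/(10.22) = 255.4/10.22 = 24.99 mg/L.
Initial deficit D₀ = C_s − DO₀ = 8.72 − 5.387 = 3.333 mg/L.
t_c = (1/0.3790) ln[(0.612/0.233)(1 − 3.333×0.3790/(0.233×24.99))] = 2.639 × ln(2.057) = 1.903 d.
D_c = (0.233/0.612) × 24.99 × e^(−0.233×1.903) = 0.3807 × 24.99 × 0.6419 = 6.106 mg/L.
Minimum DO = 8.72 − 6.106 = 2.614 mg/L.

t_c ≈ 1.90 d; minimum DO ≈ 2.61 mg/L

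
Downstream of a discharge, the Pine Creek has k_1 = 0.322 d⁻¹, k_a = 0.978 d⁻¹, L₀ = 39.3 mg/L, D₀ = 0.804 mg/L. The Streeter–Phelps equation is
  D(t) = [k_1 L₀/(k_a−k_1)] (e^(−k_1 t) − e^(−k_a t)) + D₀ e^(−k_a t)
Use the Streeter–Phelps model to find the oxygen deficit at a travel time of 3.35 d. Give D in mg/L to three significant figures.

D ≈ 5.86 mg/L

k_1 L₀/(k_a−k_1) = 0.322×39.3/(0.978−0.322) = 12.65/0.6560 = 19.29 mg/L.
e^(−k_1 t) = e^(−0.322×3.350) = 0.3400; e^(−k_a t) = e^(−0.978×3.350) = 0.03777.
D = 19.29 × (0.3400 − 0.03777) + 0.804 × 0.03777 = 5.831 + 0.03037 = 5.861 mg/L.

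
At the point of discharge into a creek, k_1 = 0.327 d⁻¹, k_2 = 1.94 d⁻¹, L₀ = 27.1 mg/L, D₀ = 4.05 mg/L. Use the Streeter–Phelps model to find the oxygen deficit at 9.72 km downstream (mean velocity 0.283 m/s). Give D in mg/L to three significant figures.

Travel time t = x/v = 9.72 km / (0.283 m/s) = 9720 m / 0.283 m/s = 34350 s = 0.3975 d.
k_1 L₀/(k_2−k_1) = 0.327×27.1/(1.94−0.327) = 8.862/1.613 = 5.494 mg/L.
e^(−k_1 t) = e^(−0.327×0.3975) = 0.8781; e^(−k_2 t) = e^(−1.94×0.3975) = 0.4625.
D = 5.494 × (0.8781 − 0.4625) + 4.05 × 0.4625 = 2.284 + 1.873 = 4.156 mg/L.

D ≈ 4.16 mg/L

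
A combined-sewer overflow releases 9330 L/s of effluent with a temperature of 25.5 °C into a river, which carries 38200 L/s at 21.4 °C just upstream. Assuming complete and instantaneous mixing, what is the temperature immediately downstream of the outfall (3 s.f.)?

22.2 °C

Flow-weighted mixing: C = (Q_r C_r + Q_w C_w)/(Q_r + Q_w)
= (38200×21.4 + 9330×25.5)/(38200 + 9330) = 1.055×10^6/47530 = 22.20 °C.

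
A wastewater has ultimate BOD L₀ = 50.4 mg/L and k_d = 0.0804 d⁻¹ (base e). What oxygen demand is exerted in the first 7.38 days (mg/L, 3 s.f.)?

y_t = L₀(1 − e^(−k_d t)) = 50.4 × (1 − e^(−0.0804×7.38))
= 50.4 × (1 − 0.5525) = 50.4 × 0.4475 = 22.56 mg/L.

y ≈ 22.6 mg/L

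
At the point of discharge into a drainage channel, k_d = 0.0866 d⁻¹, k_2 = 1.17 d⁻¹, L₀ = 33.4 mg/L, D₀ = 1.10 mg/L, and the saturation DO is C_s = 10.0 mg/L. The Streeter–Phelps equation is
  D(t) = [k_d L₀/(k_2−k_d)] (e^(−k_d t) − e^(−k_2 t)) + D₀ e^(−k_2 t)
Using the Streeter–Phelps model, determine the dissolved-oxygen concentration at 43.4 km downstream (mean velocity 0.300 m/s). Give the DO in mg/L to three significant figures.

Travel time t = x/v = 43.4 km / (0.300 m/s) = 43400 m / 0.300 m/s = 144700 s = 1.674 d.
k_d L₀/(k_2−k_d) = 0.0866×33.4/(1.17−0.0866) = 2.892/1.083 = 2.670 mg/L.
e^(−k_d t) = e^(−0.0866×1.674) = 0.8650; e^(−k_2 t) = e^(−1.17×1.674) = 0.1410.
D = 2.670 × (0.8650 − 0.1410) + 1.10 × 0.1410 = 1.933 + 0.1551 = 2.088 mg/L.
DO = C_s − D = 10.0 − 2.088 = 7.912 mg/L.

DO ≈ 7.91 mg/L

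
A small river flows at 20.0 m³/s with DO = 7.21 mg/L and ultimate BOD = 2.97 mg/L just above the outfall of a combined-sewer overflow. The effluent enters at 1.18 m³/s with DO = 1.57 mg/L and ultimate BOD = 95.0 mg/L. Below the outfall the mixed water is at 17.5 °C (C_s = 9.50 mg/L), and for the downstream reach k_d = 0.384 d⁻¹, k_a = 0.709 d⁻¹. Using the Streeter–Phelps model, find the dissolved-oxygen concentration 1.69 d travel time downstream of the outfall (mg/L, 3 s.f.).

Mixed DO = (20.0×7.21 + 1.18×1.57)/(20.0+1.18) = 146.1/21.18 = 6.896 mg/L.
Mixed L₀ = (20.0×2.97 + 1.18×95.0)/(21.18) = 171.5/21.18 = 8.097 mg/L.
Initial deficit D₀ = C_s − DO₀ = 9.50 − 6.896 = 2.604 mg/L.
D(1.69) = [0.384×8.097/(0.709−0.384)](e^(−0.384×1.69) − e^(−0.709×1.69)) + 2.604 e^(−0.709×1.69)
= 9.567 × (0.5226 − 0.3017) + 2.604 × 0.3017 = 2.899 mg/L.
DO = 9.50 − 2.899 = 6.601 mg/L.

DO ≈ 6.60 mg/L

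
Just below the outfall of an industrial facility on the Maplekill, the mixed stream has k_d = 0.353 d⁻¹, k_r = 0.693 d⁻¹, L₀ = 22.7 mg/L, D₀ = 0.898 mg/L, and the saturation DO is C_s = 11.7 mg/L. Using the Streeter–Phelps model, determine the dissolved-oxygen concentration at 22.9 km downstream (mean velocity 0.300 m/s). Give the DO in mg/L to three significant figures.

DO ≈ 6.74 mg/L

Travel time t = x/v = 22.9 km / (0.300 m/s) = 22900 m / 0.300 m/s = 76330 s = 0.8835 d.
k_d L₀/(k_r−k_d) = 0.353×22.7/(0.693−0.353) = 8.013/0.3400 = 23.57 mg/L.
e^(−k_d t) = e^(−0.353×0.8835) = 0.7321; e^(−k_r t) = e^(−0.693×0.8835) = 0.5421.
D = 23.57 × (0.7321 − 0.5421) + 0.898 × 0.5421 = 4.477 + 0.4868 = 4.964 mg/L.
DO = C_s − D = 11.7 − 4.964 = 6.736 mg/L.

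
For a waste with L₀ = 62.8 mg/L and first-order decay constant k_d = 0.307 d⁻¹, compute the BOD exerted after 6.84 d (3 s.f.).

y_t = L₀(1 − e^(−k_d t)) = 62.8 × (1 − e^(−0.307×6.84))
= 62.8 × (1 − 0.1225) = 62.8 × 0.8775 = 55.11 mg/L.

y ≈ 55.1 mg/L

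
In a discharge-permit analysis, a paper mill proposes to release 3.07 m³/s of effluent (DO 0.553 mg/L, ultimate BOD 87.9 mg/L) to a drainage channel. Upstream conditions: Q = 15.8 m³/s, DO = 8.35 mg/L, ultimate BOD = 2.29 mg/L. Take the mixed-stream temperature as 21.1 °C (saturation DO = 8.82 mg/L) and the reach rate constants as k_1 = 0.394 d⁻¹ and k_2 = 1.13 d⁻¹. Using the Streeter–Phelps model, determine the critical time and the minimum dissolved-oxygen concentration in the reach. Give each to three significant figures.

t_c ≈ 1.13 d; minimum DO ≈ 5.19 mg/L

Mixed DO = (15.8×8.35 + 3.07×0.553)/(15.8+3.07) = 133.6/18.87 = 7.081 mg/L.
Mixed L₀ = (15.8×2.29 + 3.07×87.9)/(18.87) = 306.0/18.87 = 16.22 mg/L.
Initial deficit D₀ = C_s − DO₀ = 8.82 − 7.081 = 1.739 mg/L.
t_c = (1/0.7360) ln[(1.13/0.394)(1 − 1.739×0.7360/(0.394×16.22))] = 1.359 × ln(2.294) = 1.128 d.
D_c = (0.394/1.13) × 16.22 × e^(−0.394×1.128) = 0.3487 × 16.22 × 0.6412 = 3.626 mg/L.
Minimum DO = 8.82 − 3.626 = 5.194 mg/L.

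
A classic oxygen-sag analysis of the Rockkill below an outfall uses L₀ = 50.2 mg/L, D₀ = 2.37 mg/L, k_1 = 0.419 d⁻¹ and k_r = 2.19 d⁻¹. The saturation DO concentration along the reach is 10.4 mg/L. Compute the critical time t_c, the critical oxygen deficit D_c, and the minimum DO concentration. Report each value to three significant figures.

With k_r/k_1 = 5.227 and 1 − D₀(k_r−k_1)/(k_1 L₀) = 0.8005,
t_c = ln(5.227 × 0.8005) / (2.19 − 0.419) = ln(4.184) / 1.771 = 1.431/1.771 = 0.8081 d.
L(t_c) = L₀ e^(−k_1 t_c) = 50.2 × 0.7128 = 35.78 mg/L, and at the critical point k_r D_c = k_1 L, so D_c = (0.419/2.19) × 35.78 = 6.846 mg/L.
Minimum DO = C_s − D_c = 10.4 − 6.846 = 3.554 mg/L.

t_c ≈ 0.808 d; D_c ≈ 6.85 mg/L; min DO ≈ 3.55 mg/L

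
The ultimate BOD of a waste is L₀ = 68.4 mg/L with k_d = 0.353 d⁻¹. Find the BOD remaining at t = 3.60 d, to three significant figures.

L_t = L₀ e^(−k_d t) = 68.4 × e^(−0.353×3.60) = 68.4 × 0.2806 = 19.19 mg/L.

L ≈ 19.2 mg/L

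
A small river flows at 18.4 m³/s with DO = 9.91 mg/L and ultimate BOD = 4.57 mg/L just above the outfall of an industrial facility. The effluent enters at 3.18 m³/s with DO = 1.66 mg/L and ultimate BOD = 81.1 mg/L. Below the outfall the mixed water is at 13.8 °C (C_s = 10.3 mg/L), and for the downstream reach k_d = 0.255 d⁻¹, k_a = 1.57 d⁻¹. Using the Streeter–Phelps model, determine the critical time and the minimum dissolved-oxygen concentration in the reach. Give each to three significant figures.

Mixed DO = (18.4×9.91 + 3.18×1.66)/(18.4+3.18) = 187.6/21.58 = 8.694 mg/L.
Mixed L₀ = (18.4×4.57 + 3.18×81.1)/(21.58) = 342.0/21.58 = 15.85 mg/L.
Initial deficit D₀ = C_s − DO₀ = 10.3 − 8.694 = 1.606 mg/L.
t_c = (1/1.315) ln[(1.57/0.255)(1 − 1.606×1.315/(0.255×15.85))] = 0.7605 × ln(2.940) = 0.8200 d.
D_c = (0.255/1.57) × 15.85 × e^(−0.255×0.8200) = 0.1624 × 15.85 × 0.8113 = 2.088 mg/L.
Minimum DO = 10.3 − 2.088 = 8.212 mg/L.

t_c ≈ 0.820 d; minimum DO ≈ 8.21 mg/L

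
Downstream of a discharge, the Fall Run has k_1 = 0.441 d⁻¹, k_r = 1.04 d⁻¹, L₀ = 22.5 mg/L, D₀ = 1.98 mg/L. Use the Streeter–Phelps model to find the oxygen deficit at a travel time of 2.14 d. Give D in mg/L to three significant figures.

D ≈ 4.87 mg/L

k_1 L₀/(k_r−k_1) = 0.441×22.5/(1.04−0.441) = 9.922/0.5990 = 16.57 mg/L.
e^(−k_1 t) = e^(−0.441×2.140) = 0.3892; e^(−k_r t) = e^(−1.04×2.140) = 0.1080.
D = 16.57 × (0.3892 − 0.1080) + 1.98 × 0.1080 = 4.658 + 0.2138 = 4.871 mg/L.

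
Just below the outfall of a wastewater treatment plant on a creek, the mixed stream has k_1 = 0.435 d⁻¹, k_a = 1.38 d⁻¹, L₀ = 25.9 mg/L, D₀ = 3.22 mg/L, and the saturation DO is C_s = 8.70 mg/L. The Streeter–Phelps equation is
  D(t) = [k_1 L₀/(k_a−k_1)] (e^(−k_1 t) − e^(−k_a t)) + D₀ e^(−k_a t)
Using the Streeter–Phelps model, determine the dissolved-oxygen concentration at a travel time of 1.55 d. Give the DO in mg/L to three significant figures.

DO ≈ 3.65 mg/L

k_1 L₀/(k_a−k_1) = 0.435×25.9/(1.38−0.435) = 11.27/0.9450 = 11.92 mg/L.
e^(−k_1 t) = e^(−0.435×1.550) = 0.5095; e^(−k_a t) = e^(−1.38×1.550) = 0.1178.
D = 11.92 × (0.5095 − 0.1178) + 3.22 × 0.1178 = 4.671 + 0.3792 = 5.050 mg/L.
DO = C_s − D = 8.70 − 5.050 = 3.650 mg/L.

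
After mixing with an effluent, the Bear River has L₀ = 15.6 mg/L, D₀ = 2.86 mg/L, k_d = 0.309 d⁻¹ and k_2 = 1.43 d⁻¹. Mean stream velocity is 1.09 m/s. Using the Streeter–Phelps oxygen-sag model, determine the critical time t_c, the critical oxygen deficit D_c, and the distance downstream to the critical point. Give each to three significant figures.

At the critical point dD/dt = 0, so k_d L₀ e^(−k_d t) = k_2 D. Substituting D(t) from the Streeter–Phelps equation and solving for t gives
t_c = ln[(k_2/k_d)(1 − D₀(k_2−k_d)/(k_d L₀))] / (k_2−k_d).
Here k_2−k_d = 1.121 d⁻¹ and 1 − D₀(k_2−k_d)/(k_d L₀) = 1 − 2.86×1.121/(0.309×15.6) = 0.3349, so
t_c = ln(4.628 × 0.3349) / 1.121 = 0.4382 / 1.121 = 0.3909 d.
D_c = (k_d/k_2) L₀ e^(−k_d t_c) = (0.309/1.43) × 15.6 × e^(−0.309×0.3909) = 0.2161 × 15.6 × 0.8862 = 2.987 mg/L.
x_c = v t_c = 1.09 m/s × 0.3909 d × 86400 s/d = 36810 m ≈ 36.8 km.

t_c ≈ 0.391 d; D_c ≈ 2.99 mg/L; x_c ≈ 36.8 km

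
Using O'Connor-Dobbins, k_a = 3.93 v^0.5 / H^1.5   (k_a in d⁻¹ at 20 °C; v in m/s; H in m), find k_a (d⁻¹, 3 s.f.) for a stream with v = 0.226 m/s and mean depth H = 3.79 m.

k_a ≈ 0.253 d⁻¹

k_a = 3.93 × 0.226^0.5 / 3.79^1.5 = 3.93 × 0.4754 / 7.378 = 0.2532 d⁻¹.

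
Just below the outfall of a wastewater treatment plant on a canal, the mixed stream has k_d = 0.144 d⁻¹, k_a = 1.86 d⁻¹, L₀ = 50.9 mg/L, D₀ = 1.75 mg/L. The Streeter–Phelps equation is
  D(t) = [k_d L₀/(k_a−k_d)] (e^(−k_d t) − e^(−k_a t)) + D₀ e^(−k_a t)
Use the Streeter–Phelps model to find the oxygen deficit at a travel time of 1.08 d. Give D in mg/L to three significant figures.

D ≈ 3.32 mg/L

k_d L₀/(k_a−k_d) = 0.144×50.9/(1.86−0.144) = 7.330/1.716 = 4.271 mg/L.
e^(−k_d t) = e^(−0.144×1.080) = 0.8560; e^(−k_a t) = e^(−1.86×1.080) = 0.1341.
D = 4.271 × (0.8560 − 0.1341) + 1.75 × 0.1341 = 3.083 + 0.2348 = 3.318 mg/L.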